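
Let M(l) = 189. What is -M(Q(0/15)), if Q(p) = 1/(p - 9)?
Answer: -189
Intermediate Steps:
Q(p) = 1/(-9 + p)
-M(Q(0/15)) = -1*189 = -189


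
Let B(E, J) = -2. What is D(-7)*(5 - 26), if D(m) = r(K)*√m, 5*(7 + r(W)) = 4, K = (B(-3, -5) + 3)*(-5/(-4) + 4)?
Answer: 651*I*√7/5 ≈ 344.48*I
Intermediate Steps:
K = 21/4 (K = (-2 + 3)*(-5/(-4) + 4) = 1*(-5*(-¼) + 4) = 1*(5/4 + 4) = 1*(21/4) = 21/4 ≈ 5.2500)
r(W) = -31/5 (r(W) = -7 + (⅕)*4 = -7 + ⅘ = -31/5)
D(m) = -31*√m/5
D(-7)*(5 - 26) = (-31*I*√7/5)*(5 - 26) = -31*I*√7/5*(-21) = 651*I*√7/5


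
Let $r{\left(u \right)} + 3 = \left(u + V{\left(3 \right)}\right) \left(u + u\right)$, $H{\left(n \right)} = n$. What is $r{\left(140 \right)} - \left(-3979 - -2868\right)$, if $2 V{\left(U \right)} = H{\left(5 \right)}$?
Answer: $41008$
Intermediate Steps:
$V{\left(U \right)} = \frac{5}{2}$ ($V{\left(U \right)} = \frac{1}{2} \cdot 5 = \frac{5}{2}$)
$r{\left(u \right)} = -3 + 2 u \left(\frac{5}{2} + u\right)$ ($r{\left(u \right)} = -3 + \left(u + \frac{5}{2}\right) \left(u + u\right) = -3 + \left(\frac{5}{2} + u\right) 2 u = -3 + 2 u \left(\frac{5}{2} + u\right)$)
$r{\left(140 \right)} - \left(-3979 - -2868\right) = \left(-3 + 2 \cdot 140^{2} + 5 \cdot 140\right) - \left(-3979 - -2868\right) = \left(-3 + 2 \cdot 19600 + 700\right) - \left(-3979 + 2868\right) = \left(-3 + 39200 + 700\right) - -1111 = 39897 + 1111 = 41008$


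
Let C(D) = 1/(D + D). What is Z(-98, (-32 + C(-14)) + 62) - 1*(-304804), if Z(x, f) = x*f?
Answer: 603735/2 ≈ 3.0187e+5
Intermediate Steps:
C(D) = 1/(2*D)
Z(x, f) = f*x
Z(-98, (-32 + C(-14)) + 62) - 1*(-304804) = ((-32 + (½)/(-14)) + 62)*(-98) - 1*(-304804) = ((-32 + (½)*(-1/14)) + 62)*(-98) + 304804 = ((-32 - 1/28) + 62)*(-98) + 304804 = (-897/28 + 62)*(-98) + 304804 = (839/28)*(-98) + 304804 = -5873/2 + 304804 = 603735/2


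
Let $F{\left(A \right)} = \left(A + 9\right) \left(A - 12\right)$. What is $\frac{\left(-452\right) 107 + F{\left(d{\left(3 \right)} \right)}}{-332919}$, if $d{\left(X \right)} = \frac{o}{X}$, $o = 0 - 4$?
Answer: $\frac{436196}{2996271} \approx 0.14558$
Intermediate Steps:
$o = -4$
$d{\left(X \right)} = - \frac{4}{X}$
$F{\left(A \right)} = \left(-12 + A\right) \left(9 + A\right)$ ($F{\left(A \right)} = \left(9 + A\right) \left(-12 + A\right) = \left(-12 + A\right) \left(9 + A\right)$)
$\frac{\left(-452\right) 107 + F{\left(d{\left(3 \right)} \right)}}{-332919} = \frac{\left(-452\right) 107 - \left(108 - \frac{16}{9} + 3 \left(-4\right) \frac{1}{3}\right)}{-332919} = \left(-48364 - \left(108 - \frac{16}{9} + 3 \left(-4\right) \frac{1}{3}\right)\right) \left(- \frac{1}{332919}\right) = \left(-48364 - \left(104 - \frac{16}{9}\right)\right) \left(- \frac{1}{332919}\right) = \left(-48364 + \left(-108 + \frac{16}{9} + 4\right)\right) \left(- \frac{1}{332919}\right) = \left(-48364 - \frac{920}{9}\right) \left(- \frac{1}{332919}\right) = \left(- \frac{436196}{9}\right) \left(- \frac{1}{332919}\right) = \frac{436196}{2996271}$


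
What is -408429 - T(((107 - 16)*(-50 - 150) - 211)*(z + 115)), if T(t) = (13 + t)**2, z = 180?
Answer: -29498281446253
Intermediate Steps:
-408429 - T(((107 - 16)*(-50 - 150) - 211)*(z + 115)) = -408429 - (13 + ((107 - 16)*(-50 - 150) - 211)*(180 + 115))**2 = -408429 - (13 + (91*(-200) - 211)*295)**2 = -408429 - (13 + (-18200 - 211)*295)**2 = -408429 - (13 - 18411*295)**2 = -408429 - (13 - 5431245)**2 = -408429 - 1*(-5431232)**2 = -408429 - 1*29498281037824 = -408429 - 29498281037824 = -29498281446253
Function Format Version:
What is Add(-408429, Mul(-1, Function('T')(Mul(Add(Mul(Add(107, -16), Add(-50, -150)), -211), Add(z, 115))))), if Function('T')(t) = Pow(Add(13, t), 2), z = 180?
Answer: -29498281446253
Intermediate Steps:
Add(-408429, Mul(-1, Function('T')(Mul(Add(Mul(Add(107, -16), Add(-50, -150)), -211), Add(z, 115))))) = Add(-408429, Mul(-1, Pow(Add(13, Mul(Add(Mul(Add(107, -16), Add(-50, -150)), -211), Add(180, 115))), 2))) = Add(-408429, Mul(-1, Pow(Add(13, Mul(Add(Mul(91, -200), -211), 295)), 2))) = Add(-408429, Mul(-1, Pow(Add(13, Mul(Add(-18200, -211), 295)), 2))) = Add(-408429, Mul(-1, Pow(Add(13, Mul(-18411, 295)), 2))) = Add(-408429, Mul(-1, Pow(Add(13, -5431245), 2))) = Add(-408429, Mul(-1, Pow(-5431232, 2))) = Add(-408429, Mul(-1, 29498281037824)) = Add(-408429, -29498281037824) = -29498281446253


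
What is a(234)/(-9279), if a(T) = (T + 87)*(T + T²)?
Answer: -1961310/1031 ≈ -1902.3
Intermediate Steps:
a(T) = (87 + T)*(T + T²)
a(234)/(-9279) = (234*(87 + 234² + 88*234))/(-9279) = (234*(87 + 54756 + 20592))*(-1/9279) = (234*75435)*(-1/9279) = 17651790*(-1/9279) = -1961310/1031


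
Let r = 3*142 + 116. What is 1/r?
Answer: 1/542 ≈ 0.0018450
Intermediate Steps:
r = 542 (r = 426 + 116 = 542)
1/r = 1/542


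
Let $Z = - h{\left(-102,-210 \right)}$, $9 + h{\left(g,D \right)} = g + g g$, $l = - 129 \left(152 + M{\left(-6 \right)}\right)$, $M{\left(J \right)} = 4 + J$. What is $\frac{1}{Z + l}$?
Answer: $- \frac{1}{29643} \approx -3.3735 \cdot 10^{-5}$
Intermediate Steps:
$l = -19350$ ($l = - 129 \left(152 + \left(4 - 6\right)\right) = - 129 \left(152 - 2\right) = \left(-129\right) 150 = -19350$)
$h{\left(g,D \right)} = -9 + g + g^{2}$ ($h{\left(g,D \right)} = -9 + \left(g + g g\right) = -9 + \left(g + g^{2}\right) = -9 + g + g^{2}$)
$Z = -10293$ ($Z = - (-9 - 102 + \left(-102\right)^{2}) = - (-9 - 102 + 10404) = \left(-1\right) 10293 = -10293$)
$\frac{1}{Z + l} = \frac{1}{-10293 - 19350} = \frac{1}{-29643} = - \frac{1}{29643}$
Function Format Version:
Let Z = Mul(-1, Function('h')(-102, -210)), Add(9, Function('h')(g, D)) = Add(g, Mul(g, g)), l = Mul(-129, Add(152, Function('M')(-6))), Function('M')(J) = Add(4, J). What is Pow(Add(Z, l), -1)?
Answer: Rational(-1, 29643) ≈ -3.3735e-5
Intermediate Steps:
l = -19350 (l = Mul(-129, Add(152, Add(4, -6))) = Mul(-129, Add(152, -2)) = Mul(-129, 150) = -19350)
Function('h')(g, D) = Add(-9, g, Pow(g, 2)) (Function('h')(g, D) = Add(-9, Add(g, Mul(g, g))) = Add(-9, Add(g, Pow(g, 2))) = Add(-9, g, Pow(g, 2)))
Z = -10293 (Z = Mul(-1, Add(-9, -102, Pow(-102, 2))) = Mul(-1, Add(-9, -102, 10404)) = Mul(-1, 10293) = -10293)
Pow(Add(Z, l), -1) = Pow(Add(-10293, -19350), -1) = Pow(-29643, -1) = Rational(-1, 29643)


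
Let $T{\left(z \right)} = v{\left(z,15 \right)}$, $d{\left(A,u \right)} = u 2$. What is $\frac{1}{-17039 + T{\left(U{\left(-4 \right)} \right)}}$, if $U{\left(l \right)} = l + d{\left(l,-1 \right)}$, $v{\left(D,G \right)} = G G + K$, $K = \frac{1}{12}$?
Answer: $- \frac{12}{201767} \approx -5.9475 \cdot 10^{-5}$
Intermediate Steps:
$d{\left(A,u \right)} = 2 u$
$K = \frac{1}{12} \approx 0.083333$
$v{\left(D,G \right)} = \frac{1}{12} + G^{2}$ ($v{\left(D,G \right)} = G G + \frac{1}{12} = G^{2} + \frac{1}{12} = \frac{1}{12} + G^{2}$)
$U{\left(l \right)} = -2 + l$ ($U{\left(l \right)} = l + 2 \left(-1\right) = l - 2 = -2 + l$)
$T{\left(z \right)} = \frac{2701}{12}$ ($T{\left(z \right)} = \frac{1}{12} + 15^{2} = \frac{1}{12} + 225 = \frac{2701}{12}$)
$\frac{1}{-17039 + T{\left(U{\left(-4 \right)} \right)}} = \frac{1}{-17039 + \frac{2701}{12}} = \frac{1}{- \frac{201767}{12}} = - \frac{12}{201767}$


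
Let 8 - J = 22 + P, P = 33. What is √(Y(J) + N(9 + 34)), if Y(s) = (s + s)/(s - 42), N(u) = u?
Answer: √348969/89 ≈ 6.6375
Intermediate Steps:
J = -47 (J = 8 - (22 + 33) = 8 - 1*55 = 8 - 55 = -47)
Y(s) = 2*s/(-42 + s) (Y(s) = (2*s)/(-42 + s) = 2*s/(-42 + s))
√(Y(J) + N(9 + 34)) = √(2*(-47)/(-42 - 47) + (9 + 34)) = √(2*(-47)/(-89) + 43) = √(2*(-47)*(-1/89) + 43) = √(94/89 + 43) = √(3921/89) = √348969/89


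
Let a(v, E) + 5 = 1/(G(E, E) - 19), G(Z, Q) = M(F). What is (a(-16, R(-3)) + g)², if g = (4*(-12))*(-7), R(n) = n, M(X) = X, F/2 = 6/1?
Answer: 5363856/49 ≈ 1.0947e+5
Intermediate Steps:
F = 12 (F = 2*(6/1) = 2*(6*1) = 2*6 = 12)
G(Z, Q) = 12
g = 336 (g = -48*(-7) = 336)
a(v, E) = -36/7 (a(v, E) = -5 + 1/(12 - 19) = -5 + 1/(-7) = -5 - ⅐ = -36/7)
(a(-16, R(-3)) + g)² = (-36/7 + 336)² = (2316/7)² = 5363856/49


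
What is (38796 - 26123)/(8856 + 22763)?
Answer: 12673/31619 ≈ 0.40080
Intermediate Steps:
(38796 - 26123)/(8856 + 22763) = 12673/31619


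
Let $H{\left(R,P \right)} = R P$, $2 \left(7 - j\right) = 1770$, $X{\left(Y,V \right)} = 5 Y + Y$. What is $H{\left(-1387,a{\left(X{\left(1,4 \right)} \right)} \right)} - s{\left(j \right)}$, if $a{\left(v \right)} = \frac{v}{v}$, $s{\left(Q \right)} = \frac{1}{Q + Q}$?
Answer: $- \frac{2435571}{1756} \approx -1387.0$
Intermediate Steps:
$X{\left(Y,V \right)} = 6 Y$
$j = -878$ ($j = 7 - 885 = -878$)
$s{\left(Q \right)} = \frac{1}{2 Q}$
$a{\left(v \right)} = 1$
$H{\left(R,P \right)} = P R$
$H{\left(-1387,a{\left(X{\left(1,4 \right)} \right)} \right)} - s{\left(j \right)} = 1 \left(-1387\right) - \frac{1}{2 \left(-878\right)} = -1387 - \frac{1}{2} \left(- \frac{1}{878}\right) = -1387 - - \frac{1}{1756} = -1387 + \frac{1}{1756} = - \frac{2435571}{1756}$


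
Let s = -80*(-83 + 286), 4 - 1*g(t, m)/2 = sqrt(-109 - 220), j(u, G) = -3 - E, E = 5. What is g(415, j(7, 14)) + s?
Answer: -16232 - 2*I*sqrt(329) ≈ -16232.0 - 36.277*I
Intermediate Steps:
j(u, G) = -8 (j(u, G) = -3 - 1*5 = -3 - 5 = -8)
g(t, m) = 8 - 2*I*sqrt(329) (g(t, m) = 8 - 2*sqrt(-109 - 220) = 8 - 2*I*sqrt(329))
s = -16240 (s = -80*203 = -16240)
g(415, j(7, 14)) + s = (8 - 2*I*sqrt(329)) - 16240 = -16232 - 2*I*sqrt(329)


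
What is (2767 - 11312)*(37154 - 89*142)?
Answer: -209489220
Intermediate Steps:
(2767 - 11312)*(37154 - 89*142) = -8545*(37154 - 12638) = -8545*24516 = -209489220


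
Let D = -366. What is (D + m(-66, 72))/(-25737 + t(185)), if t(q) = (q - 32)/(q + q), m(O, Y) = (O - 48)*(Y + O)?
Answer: 129500/3174179 ≈ 0.040798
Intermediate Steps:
m(O, Y) = (-48 + O)*(O + Y)
t(q) = (-32 + q)/(2*q) (t(q) = (-32 + q)/((2*q)) = (-32 + q)*(1/(2*q)) = (-32 + q)/(2*q))
(D + m(-66, 72))/(-25737 + t(185)) = (-366 + ((-66)² - 48*(-66) - 48*72 - 66*72))/(-25737 + (½)*(-32 + 185)/185) = (-366 + (4356 + 3168 - 3456 - 4752))/(-25737 + (½)*(1/185)*153) = (-366 - 684)/(-25737 + 153/370) = -1050/(-9522537/370) = -1050*(-370/9522537) = 129500/3174179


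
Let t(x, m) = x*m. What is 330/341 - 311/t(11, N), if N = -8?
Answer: 12281/2728 ≈ 4.5018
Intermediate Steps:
t(x, m) = m*x
330/341 - 311/t(11, N) = 330/341 - 311/((-8*11)) = 330*(1/341) - 311/(-88) = 30/31 - 311*(-1/88) = 30/31 + 311/88 = 12281/2728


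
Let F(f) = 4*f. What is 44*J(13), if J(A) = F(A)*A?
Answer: 29744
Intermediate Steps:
J(A) = 4*A² (J(A) = (4*A)*A = 4*A²)
44*J(13) = 44*(4*13²) = 44*(4*169) = 44*676 = 29744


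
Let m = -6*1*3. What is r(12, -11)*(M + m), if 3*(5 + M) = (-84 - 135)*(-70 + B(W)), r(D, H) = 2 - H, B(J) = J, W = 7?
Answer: 59488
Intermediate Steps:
m = -18 (m = -6*3 = -18)
M = 4594 (M = -5 + ((-84 - 135)*(-70 + 7))/3 = -5 + (-219*(-63))/3 = -5 + (⅓)*13797 = -5 + 4599 = 4594)
r(12, -11)*(M + m) = (2 - 1*(-11))*(4594 - 18) = (2 + 11)*4576 = 13*4576 = 59488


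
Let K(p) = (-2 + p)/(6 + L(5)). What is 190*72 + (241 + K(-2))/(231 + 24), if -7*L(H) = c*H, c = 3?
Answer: 94193279/6885 ≈ 13681.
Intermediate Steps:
L(H) = -3*H/7
K(p) = -14/27 + 7*p/27 (K(p) = (-2 + p)/(6 - 3/7*5) = (-2 + p)/(6 - 15/7) = (-2 + p)/(27/7) = (-2 + p)*(7/27) = -14/27 + 7*p/27)
190*72 + (241 + K(-2))/(231 + 24) = 190*72 + (241 + (-14/27 + (7/27)*(-2)))/(231 + 24) = 13680 + (241 + (-14/27 - 14/27))/255 = 13680 + (241 - 28/27)*(1/255) = 13680 + (6479/27)*(1/255) = 13680 + 6479/6885 = 94193279/6885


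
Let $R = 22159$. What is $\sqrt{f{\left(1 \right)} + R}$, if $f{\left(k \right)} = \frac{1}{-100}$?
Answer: $\frac{3 \sqrt{246211}}{10} \approx 148.86$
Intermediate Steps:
$f{\left(k \right)} = - \frac{1}{100}$
$\sqrt{f{\left(1 \right)} + R} = \sqrt{- \frac{1}{100} + 22159} = \sqrt{\frac{2215899}{100}} = \frac{3 \sqrt{246211}}{10}$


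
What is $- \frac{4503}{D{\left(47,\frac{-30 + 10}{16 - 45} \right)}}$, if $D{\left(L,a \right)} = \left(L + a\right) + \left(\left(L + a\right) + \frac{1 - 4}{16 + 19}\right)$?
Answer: $- \frac{1523515}{32241} \approx -47.254$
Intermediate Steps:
$D{\left(L,a \right)} = - \frac{3}{35} + 2 L + 2 a$ ($D{\left(L,a \right)} = \left(L + a\right) - \left(\frac{3}{35} - L - a\right) = \left(L + a\right) + \left(- \frac{3}{35} + L + a\right) = - \frac{3}{35} + 2 L + 2 a$)
$- \frac{4503}{D{\left(47,\frac{-30 + 10}{16 - 45} \right)}} = - \frac{4503}{- \frac{3}{35} + 2 \cdot 47 + 2 \frac{-30 + 10}{16 - 45}} = - \frac{4503}{- \frac{3}{35} + 94 + 2 \left(- \frac{20}{-29}\right)} = - \frac{4503}{- \frac{3}{35} + 94 + 2 \left(\left(-20\right) \left(- \frac{1}{29}\right)\right)} = - \frac{4503}{- \frac{3}{35} + 94 + 2 \cdot \frac{20}{29}} = - \frac{4503}{- \frac{3}{35} + 94 + \frac{40}{29}} = - \frac{4503}{\frac{96723}{1015}} = \left(-4503\right) \frac{1015}{96723} = - \frac{1523515}{32241}$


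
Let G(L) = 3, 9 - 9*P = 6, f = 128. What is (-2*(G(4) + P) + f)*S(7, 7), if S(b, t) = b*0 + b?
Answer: 2548/3 ≈ 849.33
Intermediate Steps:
P = ⅓ (P = 1 - ⅑*6 = 1 - ⅔ = ⅓ ≈ 0.33333)
S(b, t) = b (S(b, t) = 0 + b = b)
(-2*(G(4) + P) + f)*S(7, 7) = (-2*(3 + ⅓) + 128)*7 = (-2*10/3 + 128)*7 = (-20/3 + 128)*7 = (364/3)*7 = 2548/3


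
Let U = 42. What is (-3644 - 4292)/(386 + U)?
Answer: -1984/107 ≈ -18.542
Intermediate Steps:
(-3644 - 4292)/(386 + U) = (-3644 - 4292)/(386 + 42) = -7936/428 = -7936*1/428 = -1984/107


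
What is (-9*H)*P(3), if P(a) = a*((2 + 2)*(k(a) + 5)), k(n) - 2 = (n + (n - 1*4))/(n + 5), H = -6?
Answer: 4698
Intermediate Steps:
k(n) = 2 + (-4 + 2*n)/(5 + n) (k(n) = 2 + (n + (n - 1*4))/(n + 5) = 2 + (n + (n - 4))/(5 + n) = 2 + (n + (-4 + n))/(5 + n) = 2 + (-4 + 2*n)/(5 + n))
P(a) = a*(20 + 8*(3 + 2*a)/(5 + a)) (P(a) = a*((2 + 2)*(2*(3 + 2*a)/(5 + a) + 5)) = a*(4*(5 + 2*(3 + 2*a)/(5 + a))) = a*(20 + 8*(3 + 2*a)/(5 + a)))
(-9*H)*P(3) = (-9*(-6))*(4*3*(31 + 9*3)/(5 + 3)) = 54*(4*3*(31 + 27)/8) = 54*(4*3*(⅛)*58) = 54*87 = 4698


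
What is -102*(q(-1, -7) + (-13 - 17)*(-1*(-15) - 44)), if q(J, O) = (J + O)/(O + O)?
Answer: -621588/7 ≈ -88798.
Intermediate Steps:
q(J, O) = (J + O)/(2*O) (q(J, O) = (J + O)/((2*O)) = (J + O)*(1/(2*O)) = (J + O)/(2*O))
-102*(q(-1, -7) + (-13 - 17)*(-1*(-15) - 44)) = -102*((1/2)*(-1 - 7)/(-7) + (-13 - 17)*(-1*(-15) - 44)) = -102*((1/2)*(-1/7)*(-8) - 30*(15 - 44)) = -102*(4/7 - 30*(-29)) = -102*(4/7 + 870) = -102*6094/7 = -621588/7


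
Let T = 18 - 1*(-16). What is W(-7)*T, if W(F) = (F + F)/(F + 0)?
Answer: 68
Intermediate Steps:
T = 34 (T = 18 + 16 = 34)
W(F) = 2 (W(F) = (2*F)/F = 2)
W(-7)*T = 2*34 = 68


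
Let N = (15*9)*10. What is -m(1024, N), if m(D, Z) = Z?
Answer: -1350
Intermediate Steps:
N = 1350 (N = 135*10 = 1350)
-m(1024, N) = -1*1350 = -1350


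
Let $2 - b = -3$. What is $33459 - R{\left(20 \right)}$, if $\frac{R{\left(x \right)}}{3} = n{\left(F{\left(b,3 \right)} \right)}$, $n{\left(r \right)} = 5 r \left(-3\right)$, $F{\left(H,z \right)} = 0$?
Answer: $33459$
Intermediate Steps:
$b = 5$ ($b = 2 - -3 = 2 + 3 = 5$)
$n{\left(r \right)} = - 15 r$
$R{\left(x \right)} = 0$ ($R{\left(x \right)} = 3 \left(\left(-15\right) 0\right) = 3 \cdot 0 = 0$)
$33459 - R{\left(20 \right)} = 33459 - 0 = 33459 + 0 = 33459$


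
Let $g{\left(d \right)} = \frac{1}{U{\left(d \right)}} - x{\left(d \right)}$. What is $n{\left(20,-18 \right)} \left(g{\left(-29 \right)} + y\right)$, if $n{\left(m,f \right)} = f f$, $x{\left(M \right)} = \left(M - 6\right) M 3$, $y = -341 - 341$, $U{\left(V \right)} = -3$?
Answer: $-1207656$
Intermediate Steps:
$y = -682$
$x{\left(M \right)} = 3 M \left(-6 + M\right)$ ($x{\left(M \right)} = \left(M - 6\right) M 3 = \left(-6 + M\right) M 3 = M \left(-6 + M\right) 3 = 3 M \left(-6 + M\right)$)
$n{\left(m,f \right)} = f^{2}$
$g{\left(d \right)} = - \frac{1}{3} - 3 d \left(-6 + d\right)$ ($g{\left(d \right)} = \frac{1}{-3} - 3 d \left(-6 + d\right) = - \frac{1}{3} - 3 d \left(-6 + d\right)$)
$n{\left(20,-18 \right)} \left(g{\left(-29 \right)} + y\right) = \left(-18\right)^{2} \left(\left(- \frac{1}{3} - - 87 \left(-6 - 29\right)\right) - 682\right) = 324 \left(\left(- \frac{1}{3} - \left(-87\right) \left(-35\right)\right) - 682\right) = 324 \left(\left(- \frac{1}{3} - 3045\right) - 682\right) = 324 \left(- \frac{9136}{3} - 682\right) = 324 \left(- \frac{11182}{3}\right) = -1207656$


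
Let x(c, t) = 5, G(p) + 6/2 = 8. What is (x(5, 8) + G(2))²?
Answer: 100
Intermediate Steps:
G(p) = 5 (G(p) = -3 + 8 = 5)
(x(5, 8) + G(2))² = (5 + 5)² = 10² = 100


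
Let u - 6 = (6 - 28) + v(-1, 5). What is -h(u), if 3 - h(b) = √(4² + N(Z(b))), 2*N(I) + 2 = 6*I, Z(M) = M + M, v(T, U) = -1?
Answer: -3 + I*√87 ≈ -3.0 + 9.3274*I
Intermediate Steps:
Z(M) = 2*M
u = -17 (u = 6 + ((6 - 28) - 1) = 6 + (-22 - 1) = 6 - 23 = -17)
N(I) = -1 + 3*I (N(I) = -1 + (6*I)/2 = -1 + 3*I)
h(b) = 3 - √(15 + 6*b) (h(b) = 3 - √(4² + (-1 + 3*(2*b))) = 3 - √(16 + (-1 + 6*b)) = 3 - √(15 + 6*b))
-h(u) = -(3 - √(15 + 6*(-17))) = -(3 - √(15 - 102)) = -(3 - √(-87)) = -(3 - I*√87) = -3 + I*√87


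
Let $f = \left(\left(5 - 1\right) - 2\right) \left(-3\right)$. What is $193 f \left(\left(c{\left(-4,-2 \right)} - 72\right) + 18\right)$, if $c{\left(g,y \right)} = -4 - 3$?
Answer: $70638$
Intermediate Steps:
$c{\left(g,y \right)} = -7$ ($c{\left(g,y \right)} = -4 - 3 = -7$)
$f = -6$ ($f = \left(4 - 2\right) \left(-3\right) = 2 \left(-3\right) = -6$)
$193 f \left(\left(c{\left(-4,-2 \right)} - 72\right) + 18\right) = 193 \left(-6\right) \left(\left(-7 - 72\right) + 18\right) = - 1158 \left(-79 + 18\right) = \left(-1158\right) \left(-61\right) = 70638$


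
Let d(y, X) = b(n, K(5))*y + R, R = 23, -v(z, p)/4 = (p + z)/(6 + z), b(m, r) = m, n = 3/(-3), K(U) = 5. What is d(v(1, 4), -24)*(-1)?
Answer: -181/7 ≈ -25.857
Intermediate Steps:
n = -1 (n = 3*(-⅓) = -1)
v(z, p) = -4*(p + z)/(6 + z)
d(y, X) = 23 - y (d(y, X) = -y + 23 = 23 - y)
d(v(1, 4), -24)*(-1) = (23 - 4*(-1*4 - 1*1)/(6 + 1))*(-1) = (23 - 4*(-4 - 1)/7)*(-1) = (23 - 4*(-5)/7)*(-1) = (23 - 1*(-20/7))*(-1) = (23 + 20/7)*(-1) = (181/7)*(-1) = -181/7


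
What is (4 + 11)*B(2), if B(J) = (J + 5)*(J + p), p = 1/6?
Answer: 455/2 ≈ 227.50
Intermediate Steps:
p = ⅙ ≈ 0.16667
B(J) = (5 + J)*(⅙ + J) (B(J) = (J + 5)*(J + ⅙) = (5 + J)*(⅙ + J))
(4 + 11)*B(2) = (4 + 11)*(⅚ + 2² + (31/6)*2) = 15*(⅚ + 4 + 31/3) = 15*(91/6) = 455/2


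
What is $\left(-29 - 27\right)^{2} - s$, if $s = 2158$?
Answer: $978$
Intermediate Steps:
$\left(-29 - 27\right)^{2} - s = \left(-29 - 27\right)^{2} - 2158 = \left(-56\right)^{2} - 2158 = 3136 - 2158 = 978$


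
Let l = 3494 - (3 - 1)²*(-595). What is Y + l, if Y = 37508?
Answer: 43382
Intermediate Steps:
l = 5874 (l = 3494 - 2²*(-595) = 3494 - 4*(-595) = 3494 - 1*(-2380) = 3494 + 2380 = 5874)
Y + l = 37508 + 5874 = 43382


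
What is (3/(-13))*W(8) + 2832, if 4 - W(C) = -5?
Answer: 36789/13 ≈ 2829.9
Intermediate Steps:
W(C) = 9 (W(C) = 4 - 1*(-5) = 4 + 5 = 9)
(3/(-13))*W(8) + 2832 = (3/(-13))*9 + 2832 = (3*(-1/13))*9 + 2832 = -3/13*9 + 2832 = -27/13 + 2832 = 36789/13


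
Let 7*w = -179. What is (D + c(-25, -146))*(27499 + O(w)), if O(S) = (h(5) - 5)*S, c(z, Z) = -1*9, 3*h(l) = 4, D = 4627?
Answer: 2675890864/21 ≈ 1.2742e+8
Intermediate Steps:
h(l) = 4/3 (h(l) = (1/3)*4 = 4/3)
c(z, Z) = -9
w = -179/7 (w = (1/7)*(-179) = -179/7 ≈ -25.571)
O(S) = -11*S/3 (O(S) = (4/3 - 5)*S = -11*S/3)
(D + c(-25, -146))*(27499 + O(w)) = (4627 - 9)*(27499 - 11/3*(-179/7)) = 4618*(27499 + 1969/21) = 4618*(579448/21) = 2675890864/21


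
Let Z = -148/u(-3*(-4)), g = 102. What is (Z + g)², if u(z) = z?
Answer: 72361/9 ≈ 8040.1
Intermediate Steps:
Z = -37/3 (Z = -148/((-3*(-4))) = -148/12 = -148*1/12 = -37/3 ≈ -12.333)
(Z + g)² = (-37/3 + 102)² = (269/3)² = 72361/9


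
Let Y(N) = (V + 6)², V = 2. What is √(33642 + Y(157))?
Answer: √33706 ≈ 183.59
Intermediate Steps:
Y(N) = 64 (Y(N) = (2 + 6)² = 8² = 64)
√(33642 + Y(157)) = √(33642 + 64) = √33706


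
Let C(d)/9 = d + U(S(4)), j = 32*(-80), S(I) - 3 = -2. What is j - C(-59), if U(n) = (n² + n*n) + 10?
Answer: -2137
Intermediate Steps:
S(I) = 1 (S(I) = 3 - 2 = 1)
j = -2560
U(n) = 10 + 2*n² (U(n) = (n² + n²) + 10 = 2*n² + 10 = 10 + 2*n²)
C(d) = 108 + 9*d (C(d) = 9*(d + (10 + 2*1²)) = 9*(d + (10 + 2*1)) = 9*(d + (10 + 2)) = 9*(d + 12) = 9*(12 + d) = 108 + 9*d)
j - C(-59) = -2560 - (108 + 9*(-59)) = -2560 - (108 - 531) = -2560 - 1*(-423) = -2560 + 423 = -2137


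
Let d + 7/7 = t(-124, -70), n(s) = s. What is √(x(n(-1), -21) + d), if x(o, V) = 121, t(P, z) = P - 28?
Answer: 4*I*√2 ≈ 5.6569*I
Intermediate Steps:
t(P, z) = -28 + P
d = -153 (d = -1 + (-28 - 124) = -1 - 152 = -153)
√(x(n(-1), -21) + d) = √(121 - 153) = √(-32) = 4*I*√2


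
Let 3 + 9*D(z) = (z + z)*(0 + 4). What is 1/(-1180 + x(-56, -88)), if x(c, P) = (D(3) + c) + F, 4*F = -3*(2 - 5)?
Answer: -12/14777 ≈ -0.00081207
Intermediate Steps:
F = 9/4 (F = (-3*(2 - 5))/4 = (-3*(-3))/4 = (¼)*9 = 9/4 ≈ 2.2500)
D(z) = -⅓ + 8*z/9 (D(z) = -⅓ + ((z + z)*(0 + 4))/9 = -⅓ + ((2*z)*4)/9 = -⅓ + (8*z)/9 = -⅓ + 8*z/9)
x(c, P) = 55/12 + c (x(c, P) = ((-⅓ + (8/9)*3) + c) + 9/4 = ((-⅓ + 8/3) + c) + 9/4 = (7/3 + c) + 9/4 = 55/12 + c)
1/(-1180 + x(-56, -88)) = 1/(-1180 + (55/12 - 56)) = 1/(-1180 - 617/12) = 1/(-14777/12) = -12/14777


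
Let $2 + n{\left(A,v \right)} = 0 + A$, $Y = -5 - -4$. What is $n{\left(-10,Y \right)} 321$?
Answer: $-3852$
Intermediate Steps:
$Y = -1$ ($Y = -5 + 4 = -1$)
$n{\left(A,v \right)} = -2 + A$ ($n{\left(A,v \right)} = -2 + \left(0 + A\right) = -2 + A$)
$n{\left(-10,Y \right)} 321 = \left(-2 - 10\right) 321 = \left(-12\right) 321 = -3852$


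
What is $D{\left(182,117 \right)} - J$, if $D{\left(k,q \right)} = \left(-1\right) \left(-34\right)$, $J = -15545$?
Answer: $15579$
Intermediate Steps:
$D{\left(k,q \right)} = 34$
$D{\left(182,117 \right)} - J = 34 - -15545 = 34 + 15545 = 15579$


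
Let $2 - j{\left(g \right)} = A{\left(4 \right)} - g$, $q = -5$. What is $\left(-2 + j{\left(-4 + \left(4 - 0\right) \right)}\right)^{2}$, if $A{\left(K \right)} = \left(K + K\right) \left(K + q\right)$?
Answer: $64$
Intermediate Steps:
$A{\left(K \right)} = 2 K \left(-5 + K\right)$ ($A{\left(K \right)} = \left(K + K\right) \left(K - 5\right) = 2 K \left(-5 + K\right)$)
$j{\left(g \right)} = 10 + g$ ($j{\left(g \right)} = 2 - \left(2 \cdot 4 \left(-5 + 4\right) - g\right) = 2 - \left(2 \cdot 4 \left(-1\right) - g\right) = 2 - \left(-8 - g\right) = 2 + \left(8 + g\right) = 10 + g$)
$\left(-2 + j{\left(-4 + \left(4 - 0\right) \right)}\right)^{2} = \left(-2 + \left(10 + \left(-4 + \left(4 - 0\right)\right)\right)\right)^{2} = \left(-2 + \left(10 + \left(-4 + \left(4 + 0\right)\right)\right)\right)^{2} = \left(-2 + \left(10 + \left(-4 + 4\right)\right)\right)^{2} = \left(-2 + \left(10 + 0\right)\right)^{2} = \left(-2 + 10\right)^{2} = 8^{2} = 64$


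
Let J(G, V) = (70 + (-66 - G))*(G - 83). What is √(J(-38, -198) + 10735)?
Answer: √5653 ≈ 75.186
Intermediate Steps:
J(G, V) = (-83 + G)*(4 - G) (J(G, V) = (4 - G)*(-83 + G) = (-83 + G)*(4 - G))
√(J(-38, -198) + 10735) = √((-332 - 1*(-38)² + 87*(-38)) + 10735) = √((-332 - 1*1444 - 3306) + 10735) = √((-332 - 1444 - 3306) + 10735) = √(-5082 + 10735) = √5653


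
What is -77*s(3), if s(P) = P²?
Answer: -693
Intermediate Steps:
-77*s(3) = -77*3² = -77*9 = -693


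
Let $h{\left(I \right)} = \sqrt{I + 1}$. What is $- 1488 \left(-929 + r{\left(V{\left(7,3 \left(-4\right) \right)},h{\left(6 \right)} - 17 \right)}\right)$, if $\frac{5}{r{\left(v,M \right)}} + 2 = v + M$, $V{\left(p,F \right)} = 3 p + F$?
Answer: $1383152 + 80 \sqrt{7} \approx 1.3834 \cdot 10^{6}$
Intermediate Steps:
$h{\left(I \right)} = \sqrt{1 + I}$
$V{\left(p,F \right)} = F + 3 p$
$r{\left(v,M \right)} = \frac{5}{-2 + M + v}$ ($r{\left(v,M \right)} = \frac{5}{-2 + \left(v + M\right)} = \frac{5}{-2 + \left(M + v\right)} = \frac{5}{-2 + M + v}$)
$- 1488 \left(-929 + r{\left(V{\left(7,3 \left(-4\right) \right)},h{\left(6 \right)} - 17 \right)}\right) = - 1488 \left(-929 + \frac{5}{-2 - \left(17 - \sqrt{1 + 6}\right) + \left(3 \left(-4\right) + 3 \cdot 7\right)}\right) = - 1488 \left(-929 + \frac{5}{-2 - \left(17 - \sqrt{7}\right) + \left(-12 + 21\right)}\right) = - 1488 \left(-929 + \frac{5}{-2 - \left(17 - \sqrt{7}\right) + 9}\right) = - 1488 \left(-929 + \frac{5}{-10 + \sqrt{7}}\right) = 1382352 - \frac{7440}{-10 + \sqrt{7}}$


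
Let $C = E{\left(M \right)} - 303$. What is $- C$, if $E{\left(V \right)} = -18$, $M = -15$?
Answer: $321$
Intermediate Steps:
$C = -321$ ($C = -18 - 303 = -321$)
$- C = \left(-1\right) \left(-321\right) = 321$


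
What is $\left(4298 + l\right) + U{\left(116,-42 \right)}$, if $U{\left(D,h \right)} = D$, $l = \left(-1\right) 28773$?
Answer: $-24359$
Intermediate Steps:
$l = -28773$
$\left(4298 + l\right) + U{\left(116,-42 \right)} = \left(4298 - 28773\right) + 116 = -24475 + 116 = -24359$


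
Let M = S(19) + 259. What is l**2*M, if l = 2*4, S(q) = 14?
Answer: 17472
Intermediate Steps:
l = 8
M = 273 (M = 14 + 259 = 273)
l**2*M = 8**2*273 = 64*273 = 17472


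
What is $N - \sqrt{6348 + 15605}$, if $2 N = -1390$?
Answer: $-695 - \sqrt{21953} \approx -843.17$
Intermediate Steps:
$N = -695$ ($N = \frac{1}{2} \left(-1390\right) = -695$)
$N - \sqrt{6348 + 15605} = -695 - \sqrt{6348 + 15605} = -695 - \sqrt{21953}$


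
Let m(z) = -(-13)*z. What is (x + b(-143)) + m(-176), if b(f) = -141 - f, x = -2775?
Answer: -5061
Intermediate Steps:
m(z) = 13*z
(x + b(-143)) + m(-176) = (-2775 + (-141 - 1*(-143))) + 13*(-176) = (-2775 + (-141 + 143)) - 2288 = (-2775 + 2) - 2288 = -2773 - 2288 = -5061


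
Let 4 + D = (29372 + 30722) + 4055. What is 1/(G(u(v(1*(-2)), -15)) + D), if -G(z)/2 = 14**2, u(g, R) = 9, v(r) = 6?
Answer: 1/63753 ≈ 1.5686e-5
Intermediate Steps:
G(z) = -392 (G(z) = -2*14**2 = -2*196 = -392)
D = 64145 (D = -4 + ((29372 + 30722) + 4055) = -4 + (60094 + 4055) = -4 + 64149 = 64145)
1/(G(u(v(1*(-2)), -15)) + D) = 1/(-392 + 64145) = 1/63753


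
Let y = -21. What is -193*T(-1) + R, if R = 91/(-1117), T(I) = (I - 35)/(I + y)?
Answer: -3881459/12287 ≈ -315.90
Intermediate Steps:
T(I) = (-35 + I)/(-21 + I) (T(I) = (I - 35)/(I - 21) = (-35 + I)/(-21 + I))
R = -91/1117 (R = 91*(-1/1117) = -91/1117 ≈ -0.081468)
-193*T(-1) + R = -193*(-35 - 1)/(-21 - 1) - 91/1117 = -193*(-36)/(-22) - 91/1117 = -(-193)*(-36)/22 - 91/1117 = -193*18/11 - 91/1117 = -3474/11 - 91/1117 = -3881459/12287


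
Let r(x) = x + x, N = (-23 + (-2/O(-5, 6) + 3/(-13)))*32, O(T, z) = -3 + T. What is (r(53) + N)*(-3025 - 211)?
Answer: 26476952/13 ≈ 2.0367e+6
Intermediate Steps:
N = -9560/13 (N = (-23 + (-2/(-3 - 5) + 3/(-13)))*32 = (-23 + (-2/(-8) + 3*(-1/13)))*32 = (-23 + (-2*(-⅛) - 3/13))*32 = (-23 + (¼ - 3/13))*32 = (-23 + 1/52)*32 = -1195/52*32 = -9560/13 ≈ -735.38)
r(x) = 2*x
(r(53) + N)*(-3025 - 211) = (2*53 - 9560/13)*(-3025 - 211) = (106 - 9560/13)*(-3236) = -8182/13*(-3236) = 26476952/13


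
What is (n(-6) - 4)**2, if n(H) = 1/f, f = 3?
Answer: 121/9 ≈ 13.444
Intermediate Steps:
n(H) = 1/3
(n(-6) - 4)**2 = (1/3 - 4)**2 = (-11/3)**2 = 121/9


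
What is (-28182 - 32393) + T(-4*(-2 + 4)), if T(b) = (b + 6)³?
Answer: -60583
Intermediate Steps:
T(b) = (6 + b)³
(-28182 - 32393) + T(-4*(-2 + 4)) = (-28182 - 32393) + (6 - 4*(-2 + 4))³ = -60575 + (6 - 4*2)³ = -60575 + (6 - 8)³ = -60575 + (-2)³ = -60575 - 8 = -60583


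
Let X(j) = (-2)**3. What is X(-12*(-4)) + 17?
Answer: 9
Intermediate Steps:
X(j) = -8
X(-12*(-4)) + 17 = -8 + 17 = 9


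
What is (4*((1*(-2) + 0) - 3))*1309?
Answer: -26180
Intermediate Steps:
(4*((1*(-2) + 0) - 3))*1309 = (4*((-2 + 0) - 3))*1309 = (4*(-2 - 3))*1309 = (4*(-5))*1309 = -20*1309 = -26180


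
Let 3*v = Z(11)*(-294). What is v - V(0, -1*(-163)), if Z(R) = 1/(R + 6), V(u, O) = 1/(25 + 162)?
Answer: -1079/187 ≈ -5.7701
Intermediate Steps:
V(u, O) = 1/187
Z(R) = 1/(6 + R)
v = -98/17 (v = (-294/(6 + 11))/3 = (-294/17)/3 = ((1/17)*(-294))/3 = (1/3)*(-294/17) = -98/17 ≈ -5.7647)
v - V(0, -1*(-163)) = -98/17 - 1*1/187 = -98/17 - 1/187 = -1079/187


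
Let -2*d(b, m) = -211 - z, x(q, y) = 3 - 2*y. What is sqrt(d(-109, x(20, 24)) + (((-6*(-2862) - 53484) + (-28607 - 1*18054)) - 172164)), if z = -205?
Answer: I*sqrt(255134) ≈ 505.11*I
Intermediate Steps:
d(b, m) = 3 (d(b, m) = -(-211 - 1*(-205))/2 = -(-211 + 205)/2 = -1/2*(-6) = 3)
sqrt(d(-109, x(20, 24)) + (((-6*(-2862) - 53484) + (-28607 - 1*18054)) - 172164)) = sqrt(3 + (((-6*(-2862) - 53484) + (-28607 - 1*18054)) - 172164)) = sqrt(3 + (((17172 - 53484) + (-28607 - 18054)) - 172164)) = sqrt(3 + ((-36312 - 46661) - 172164)) = sqrt(3 + (-82973 - 172164)) = sqrt(3 - 255137) = sqrt(-255134) = I*sqrt(255134)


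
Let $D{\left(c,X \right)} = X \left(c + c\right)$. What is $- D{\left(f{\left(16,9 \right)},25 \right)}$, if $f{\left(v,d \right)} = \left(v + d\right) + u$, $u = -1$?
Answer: $-1200$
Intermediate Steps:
$f{\left(v,d \right)} = -1 + d + v$ ($f{\left(v,d \right)} = \left(v + d\right) - 1 = \left(d + v\right) - 1 = -1 + d + v$)
$D{\left(c,X \right)} = 2 X c$ ($D{\left(c,X \right)} = X 2 c = 2 X c$)
$- D{\left(f{\left(16,9 \right)},25 \right)} = - 2 \cdot 25 \left(-1 + 9 + 16\right) = - 2 \cdot 25 \cdot 24 = \left(-1\right) 1200 = -1200$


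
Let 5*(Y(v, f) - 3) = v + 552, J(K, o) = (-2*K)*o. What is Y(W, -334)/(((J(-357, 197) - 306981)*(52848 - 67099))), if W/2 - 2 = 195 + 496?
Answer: 651/3950448455 ≈ 1.6479e-7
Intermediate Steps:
J(K, o) = -2*K*o
W = 1386 (W = 4 + 2*(195 + 496) = 4 + 2*691 = 4 + 1382 = 1386)
Y(v, f) = 567/5 + v/5 (Y(v, f) = 3 + (v + 552)/5 = 3 + (552 + v)/5 = 3 + (552/5 + v/5) = 567/5 + v/5)
Y(W, -334)/(((J(-357, 197) - 306981)*(52848 - 67099))) = (567/5 + (⅕)*1386)/(((-2*(-357)*197 - 306981)*(52848 - 67099))) = (567/5 + 1386/5)/(((140658 - 306981)*(-14251))) = 1953/(5*((-166323*(-14251)))) = (1953/5)/2370269073 = (1953/5)*(1/2370269073) = 651/3950448455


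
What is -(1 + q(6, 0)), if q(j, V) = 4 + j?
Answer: -11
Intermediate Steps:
-(1 + q(6, 0)) = -(1 + (4 + 6)) = -(1 + 10) = -1*11 = -11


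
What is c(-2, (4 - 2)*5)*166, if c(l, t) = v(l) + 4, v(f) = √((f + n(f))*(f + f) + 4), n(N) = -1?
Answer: 1328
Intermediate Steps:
v(f) = √(4 + 2*f*(-1 + f)) (v(f) = √((f - 1)*(f + f) + 4) = √((-1 + f)*(2*f) + 4) = √(2*f*(-1 + f) + 4) = √(4 + 2*f*(-1 + f)))
c(l, t) = 4 + √(4 - 2*l + 2*l²) (c(l, t) = √(4 - 2*l + 2*l²) + 4 = 4 + √(4 - 2*l + 2*l²))
c(-2, (4 - 2)*5)*166 = (4 + √(4 - 2*(-2) + 2*(-2)²))*166 = (4 + √(4 + 4 + 2*4))*166 = (4 + √(4 + 4 + 8))*166 = (4 + √16)*166 = (4 + 4)*166 = 8*166 = 1328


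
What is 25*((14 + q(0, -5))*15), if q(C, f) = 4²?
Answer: 11250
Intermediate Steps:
q(C, f) = 16
25*((14 + q(0, -5))*15) = 25*((14 + 16)*15) = 25*(30*15) = 25*450 = 11250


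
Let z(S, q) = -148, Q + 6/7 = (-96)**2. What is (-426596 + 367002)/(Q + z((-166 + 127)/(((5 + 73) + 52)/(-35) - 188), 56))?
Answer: -208579/31735 ≈ -6.5725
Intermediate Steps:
Q = 64506/7 (Q = -6/7 + (-96)**2 = -6/7 + 9216 = 64506/7 ≈ 9215.1)
(-426596 + 367002)/(Q + z((-166 + 127)/(((5 + 73) + 52)/(-35) - 188), 56)) = (-426596 + 367002)/(64506/7 - 148) = -59594/63470/7 = -59594*7/63470 = -208579/31735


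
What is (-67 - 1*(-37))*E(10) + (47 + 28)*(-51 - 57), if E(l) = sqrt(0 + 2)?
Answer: -8100 - 30*sqrt(2) ≈ -8142.4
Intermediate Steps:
E(l) = sqrt(2)
(-67 - 1*(-37))*E(10) + (47 + 28)*(-51 - 57) = (-67 - 1*(-37))*sqrt(2) + (47 + 28)*(-51 - 57) = (-67 + 37)*sqrt(2) + 75*(-108) = -30*sqrt(2) - 8100 = -8100 - 30*sqrt(2)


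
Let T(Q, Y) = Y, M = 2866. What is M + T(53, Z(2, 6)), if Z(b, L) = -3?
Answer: 2863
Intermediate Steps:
M + T(53, Z(2, 6)) = 2866 - 3 = 2863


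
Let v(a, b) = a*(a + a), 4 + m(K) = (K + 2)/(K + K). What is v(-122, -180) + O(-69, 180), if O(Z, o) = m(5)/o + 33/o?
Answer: 5953633/200 ≈ 29768.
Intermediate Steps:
m(K) = -4 + (2 + K)/(2*K) (m(K) = -4 + (K + 2)/(K + K) = -4 + (2 + K)/((2*K)) = -4 + (2 + K)*(1/(2*K)) = -4 + (2 + K)/(2*K))
v(a, b) = 2*a**2 (v(a, b) = a*(2*a) = 2*a**2)
O(Z, o) = 297/(10*o) (O(Z, o) = (-7/2 + 1/5)/o + 33/o = -33/(10*o) + 33/o = 297/(10*o))
v(-122, -180) + O(-69, 180) = 2*(-122)**2 + (297/10)/180 = 2*14884 + (297/10)*(1/180) = 29768 + 33/200 = 5953633/200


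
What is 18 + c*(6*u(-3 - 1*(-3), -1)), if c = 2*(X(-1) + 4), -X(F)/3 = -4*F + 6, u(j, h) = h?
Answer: 330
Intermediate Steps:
X(F) = -18 + 12*F (X(F) = -3*(-4*F + 6) = -3*(6 - 4*F) = -18 + 12*F)
c = -52 (c = 2*((-18 + 12*(-1)) + 4) = 2*((-18 - 12) + 4) = 2*(-30 + 4) = 2*(-26) = -52)
18 + c*(6*u(-3 - 1*(-3), -1)) = 18 - 312*(-1) = 18 - 52*(-6) = 18 + 312 = 330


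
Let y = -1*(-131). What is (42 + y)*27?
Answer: 4671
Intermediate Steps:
y = 131
(42 + y)*27 = (42 + 131)*27 = 173*27 = 4671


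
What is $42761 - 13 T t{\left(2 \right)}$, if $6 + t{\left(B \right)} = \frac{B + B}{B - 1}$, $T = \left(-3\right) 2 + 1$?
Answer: $42631$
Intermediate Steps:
$T = -5$ ($T = -6 + 1 = -5$)
$t{\left(B \right)} = -6 + \frac{2 B}{-1 + B}$ ($t{\left(B \right)} = -6 + \frac{B + B}{B - 1} = -6 + \frac{2 B}{-1 + B}$)
$42761 - 13 T t{\left(2 \right)} = 42761 - 13 \left(-5\right) \frac{2 \left(3 - 4\right)}{-1 + 2} = 42761 - - 65 \frac{2 \left(3 - 4\right)}{1} = 42761 - - 65 \cdot 2 \cdot 1 \left(-1\right) = 42761 - \left(-65\right) \left(-2\right) = 42761 - 130 = 42631$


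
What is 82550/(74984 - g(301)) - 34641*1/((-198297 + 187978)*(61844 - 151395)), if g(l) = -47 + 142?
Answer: 76279943051101/69203185153641 ≈ 1.1023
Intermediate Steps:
g(l) = 95
82550/(74984 - g(301)) - 34641*1/((-198297 + 187978)*(61844 - 151395)) = 82550/(74984 - 1*95) - 34641*1/((-198297 + 187978)*(61844 - 151395)) = 82550/(74984 - 95) - 34641/((-10319*(-89551))) = 82550/74889 - 34641/924076769 = 76279943051101/69203185153641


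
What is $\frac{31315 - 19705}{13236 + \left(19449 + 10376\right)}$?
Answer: $\frac{11610}{43061} \approx 0.26962$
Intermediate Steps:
$\frac{31315 - 19705}{13236 + \left(19449 + 10376\right)} = \frac{11610}{13236 + 29825} = \frac{11610}{43061}$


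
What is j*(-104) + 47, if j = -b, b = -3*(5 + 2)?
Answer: -2137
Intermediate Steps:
b = -21 (b = -3*7 = -21)
j = 21 (j = -1*(-21) = 21)
j*(-104) + 47 = 21*(-104) + 47 = -2184 + 47 = -2137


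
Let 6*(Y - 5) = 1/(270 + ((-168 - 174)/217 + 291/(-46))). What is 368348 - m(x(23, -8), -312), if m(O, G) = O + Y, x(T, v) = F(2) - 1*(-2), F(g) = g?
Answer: 2891012876446/7848783 ≈ 3.6834e+5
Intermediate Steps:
x(T, v) = 4 (x(T, v) = 2 - 1*(-2) = 2 + 2 = 4)
Y = 39248906/7848783 (Y = 5 + 1/(6*(270 + ((-168 - 174)/217 + 291/(-46)))) = 5 + 1/(6*(270 + (-342*1/217 + 291*(-1/46)))) = 5 + 1/(6*(270 + (-342/217 - 291/46))) = 5 + 1/(6*(270 - 78879/9982)) = 5 + 1/(6*(2616261/9982)) = 5 + (⅙)*(9982/2616261) = 5 + 4991/7848783 = 39248906/7848783 ≈ 5.0006)
m(O, G) = 39248906/7848783 + O (m(O, G) = O + 39248906/7848783 = 39248906/7848783 + O)
368348 - m(x(23, -8), -312) = 368348 - (39248906/7848783 + 4) = 368348 - 1*70644038/7848783 = 368348 - 70644038/7848783 = 2891012876446/7848783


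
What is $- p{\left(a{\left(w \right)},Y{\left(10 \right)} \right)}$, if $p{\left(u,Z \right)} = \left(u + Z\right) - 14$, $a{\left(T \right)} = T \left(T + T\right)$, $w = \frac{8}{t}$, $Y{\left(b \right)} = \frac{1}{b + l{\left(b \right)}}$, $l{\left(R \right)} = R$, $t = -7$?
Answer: $\frac{11111}{980} \approx 11.338$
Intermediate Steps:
$Y{\left(b \right)} = \frac{1}{2 b}$ ($Y{\left(b \right)} = \frac{1}{b + b} = \frac{1}{2 b}$)
$w = - \frac{8}{7}$ ($w = \frac{8}{-7} = 8 \left(- \frac{1}{7}\right) = - \frac{8}{7} \approx -1.1429$)
$a{\left(T \right)} = 2 T^{2}$ ($a{\left(T \right)} = T 2 T = 2 T^{2}$)
$p{\left(u,Z \right)} = -14 + Z + u$ ($p{\left(u,Z \right)} = \left(Z + u\right) - 14 = -14 + Z + u$)
$- p{\left(a{\left(w \right)},Y{\left(10 \right)} \right)} = - (-14 + \frac{1}{2 \cdot 10} + 2 \left(- \frac{8}{7}\right)^{2}) = - (-14 + \frac{1}{2} \cdot \frac{1}{10} + 2 \cdot \frac{64}{49}) = - (-14 + \frac{1}{20} + \frac{128}{49}) = \left(-1\right) \left(- \frac{11111}{980}\right) = \frac{11111}{980}$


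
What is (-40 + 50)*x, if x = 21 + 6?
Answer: 270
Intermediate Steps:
x = 27
(-40 + 50)*x = (-40 + 50)*27 = 10*27 = 270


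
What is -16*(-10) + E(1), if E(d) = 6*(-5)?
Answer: 130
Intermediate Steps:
E(d) = -30
-16*(-10) + E(1) = -16*(-10) - 30 = 160 - 30 = 130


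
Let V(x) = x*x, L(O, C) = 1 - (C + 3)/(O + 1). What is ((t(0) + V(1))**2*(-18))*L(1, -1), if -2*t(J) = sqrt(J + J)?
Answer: 0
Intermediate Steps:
t(J) = -sqrt(2)*sqrt(J)/2 (t(J) = -sqrt(J + J)/2 = -sqrt(2)*sqrt(J)/2)
L(O, C) = 1 - (3 + C)/(1 + O)
V(x) = x**2
((t(0) + V(1))**2*(-18))*L(1, -1) = ((-sqrt(2)*sqrt(0)/2 + 1**2)**2*(-18))*((-2 + 1 - 1*(-1))/(1 + 1)) = ((-1/2*sqrt(2)*0 + 1)**2*(-18))*((-2 + 1 + 1)/2) = ((0 + 1)**2*(-18))*((1/2)*0) = (1**2*(-18))*0 = (1*(-18))*0 = -18*0 = 0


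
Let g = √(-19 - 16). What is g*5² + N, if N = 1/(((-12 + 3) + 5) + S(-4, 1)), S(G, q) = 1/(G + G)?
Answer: -8/33 + 25*I*√35 ≈ -0.24242 + 147.9*I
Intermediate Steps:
S(G, q) = 1/(2*G)
g = I*√35 (g = √(-35) = I*√35 ≈ 5.9161*I)
N = -8/33 (N = 1/(((-12 + 3) + 5) + (½)/(-4)) = 1/((-9 + 5) + (½)*(-¼)) = 1/(-4 - ⅛) = 1/(-33/8) = -8/33 ≈ -0.24242)
g*5² + N = (I*√35)*5² - 8/33 = (I*√35)*25 - 8/33 = 25*I*√35 - 8/33 = -8/33 + 25*I*√35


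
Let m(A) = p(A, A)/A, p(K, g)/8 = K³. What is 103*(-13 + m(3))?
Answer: 6077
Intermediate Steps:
p(K, g) = 8*K³
m(A) = 8*A² (m(A) = (8*A³)/A = 8*A²)
103*(-13 + m(3)) = 103*(-13 + 8*3²) = 103*(-13 + 8*9) = 103*(-13 + 72) = 103*59 = 6077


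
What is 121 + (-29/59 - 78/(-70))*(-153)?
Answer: 53107/2065 ≈ 25.718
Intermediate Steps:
121 + (-29/59 - 78/(-70))*(-153) = 121 + (-29*1/59 - 78*(-1/70))*(-153) = 121 + (-29/59 + 39/35)*(-153) = 121 + (1286/2065)*(-153) = 121 - 196758/2065 = 53107/2065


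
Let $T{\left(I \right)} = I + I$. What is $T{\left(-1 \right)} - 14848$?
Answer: $-14850$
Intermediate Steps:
$T{\left(I \right)} = 2 I$
$T{\left(-1 \right)} - 14848 = 2 \left(-1\right) - 14848 = -2 - 14848 = -14850$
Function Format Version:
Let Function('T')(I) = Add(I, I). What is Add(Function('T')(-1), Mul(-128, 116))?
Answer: -14850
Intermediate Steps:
Function('T')(I) = Mul(2, I)
Add(Function('T')(-1), Mul(-128, 116)) = Add(Mul(2, -1), Mul(-128, 116)) = Add(-2, -14848) = -14850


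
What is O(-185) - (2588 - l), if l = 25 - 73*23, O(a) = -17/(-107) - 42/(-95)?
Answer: -43113821/10165 ≈ -4241.4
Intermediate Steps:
O(a) = 6109/10165 (O(a) = -17*(-1/107) - 42*(-1/95) = 17/107 + 42/95 = 6109/10165)
l = -1654 (l = 25 - 1679 = -1654)
O(-185) - (2588 - l) = 6109/10165 - (2588 - 1*(-1654)) = 6109/10165 - (2588 + 1654) = 6109/10165 - 1*4242 = 6109/10165 - 4242 = -43113821/10165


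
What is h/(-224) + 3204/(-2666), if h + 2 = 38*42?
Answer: -1241825/149296 ≈ -8.3179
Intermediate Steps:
h = 1594 (h = -2 + 38*42 = -2 + 1596 = 1594)
h/(-224) + 3204/(-2666) = 1594/(-224) + 3204/(-2666) = 1594*(-1/224) + 3204*(-1/2666) = -797/112 - 1602/1333 = -1241825/149296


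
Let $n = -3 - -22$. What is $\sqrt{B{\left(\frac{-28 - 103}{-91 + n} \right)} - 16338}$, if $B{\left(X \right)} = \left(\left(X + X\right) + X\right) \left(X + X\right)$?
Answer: $\frac{i \sqrt{84593226}}{72} \approx 127.74 i$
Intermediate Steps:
$n = 19$ ($n = -3 + 22 = 19$)
$B{\left(X \right)} = 6 X^{2}$ ($B{\left(X \right)} = \left(2 X + X\right) 2 X = 3 X 2 X = 6 X^{2}$)
$\sqrt{B{\left(\frac{-28 - 103}{-91 + n} \right)} - 16338} = \sqrt{6 \left(\frac{-28 - 103}{-91 + 19}\right)^{2} - 16338} = \sqrt{6 \left(- \frac{131}{-72}\right)^{2} - 16338} = \sqrt{6 \left(\left(-131\right) \left(- \frac{1}{72}\right)\right)^{2} - 16338} = \sqrt{6 \left(\frac{131}{72}\right)^{2} - 16338} = \sqrt{6 \cdot \frac{17161}{5184} - 16338} = \sqrt{\frac{17161}{864} - 16338} = \sqrt{- \frac{14098871}{864}} = \frac{i \sqrt{84593226}}{72}$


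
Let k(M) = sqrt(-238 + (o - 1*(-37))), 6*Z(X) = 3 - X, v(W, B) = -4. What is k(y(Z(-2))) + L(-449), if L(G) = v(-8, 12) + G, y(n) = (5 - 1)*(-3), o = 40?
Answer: -453 + I*sqrt(161) ≈ -453.0 + 12.689*I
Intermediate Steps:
Z(X) = 1/2 - X/6 (Z(X) = (3 - X)/6 = 1/2 - X/6)
y(n) = -12 (y(n) = 4*(-3) = -12)
L(G) = -4 + G
k(M) = I*sqrt(161) (k(M) = sqrt(-238 + (40 - 1*(-37))) = sqrt(-238 + (40 + 37)) = sqrt(-238 + 77) = sqrt(-161) = I*sqrt(161))
k(y(Z(-2))) + L(-449) = I*sqrt(161) + (-4 - 449) = I*sqrt(161) - 453 = -453 + I*sqrt(161)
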